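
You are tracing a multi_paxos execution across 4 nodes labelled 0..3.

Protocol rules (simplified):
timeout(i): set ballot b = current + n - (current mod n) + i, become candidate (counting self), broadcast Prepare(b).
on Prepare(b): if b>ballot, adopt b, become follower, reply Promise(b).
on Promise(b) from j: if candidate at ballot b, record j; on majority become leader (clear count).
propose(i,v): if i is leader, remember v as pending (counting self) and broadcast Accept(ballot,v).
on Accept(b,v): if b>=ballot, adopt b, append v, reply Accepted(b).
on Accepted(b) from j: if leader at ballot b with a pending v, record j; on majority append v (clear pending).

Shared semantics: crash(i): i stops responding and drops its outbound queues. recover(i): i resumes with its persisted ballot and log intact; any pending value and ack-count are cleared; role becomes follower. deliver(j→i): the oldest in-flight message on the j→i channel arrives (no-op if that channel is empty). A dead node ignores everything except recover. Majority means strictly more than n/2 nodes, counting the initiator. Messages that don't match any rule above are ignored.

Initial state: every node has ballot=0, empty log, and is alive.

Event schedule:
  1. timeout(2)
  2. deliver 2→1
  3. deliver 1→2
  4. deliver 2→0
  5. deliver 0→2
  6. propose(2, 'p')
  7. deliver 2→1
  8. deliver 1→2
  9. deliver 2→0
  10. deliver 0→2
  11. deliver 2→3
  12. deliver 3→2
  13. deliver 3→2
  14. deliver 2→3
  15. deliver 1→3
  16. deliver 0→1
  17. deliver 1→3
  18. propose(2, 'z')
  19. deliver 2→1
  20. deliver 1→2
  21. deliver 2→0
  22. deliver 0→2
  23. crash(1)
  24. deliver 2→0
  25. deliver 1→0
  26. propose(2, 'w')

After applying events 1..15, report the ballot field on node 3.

step 1 timeout(2): 2={cand,b=6,log=-}
step 2 deliver 2→1: 1={foll,b=6,log=-}
step 3 deliver 1→2: —
step 4 deliver 2→0: 0={foll,b=6,log=-}
step 5 deliver 0→2: 2={lead,b=6,log=-}
step 6 propose(2,'p'): —
step 7 deliver 2→1: 1={foll,b=6,log=p}
step 8 deliver 1→2: —
step 9 deliver 2→0: 0={foll,b=6,log=p}
step 10 deliver 0→2: 2={lead,b=6,log=p}
step 11 deliver 2→3: 3={foll,b=6,log=-}
step 12 deliver 3→2: —
step 13 deliver 3→2: —
step 14 deliver 2→3: 3={foll,b=6,log=p}
step 15 deliver 1→3: —

6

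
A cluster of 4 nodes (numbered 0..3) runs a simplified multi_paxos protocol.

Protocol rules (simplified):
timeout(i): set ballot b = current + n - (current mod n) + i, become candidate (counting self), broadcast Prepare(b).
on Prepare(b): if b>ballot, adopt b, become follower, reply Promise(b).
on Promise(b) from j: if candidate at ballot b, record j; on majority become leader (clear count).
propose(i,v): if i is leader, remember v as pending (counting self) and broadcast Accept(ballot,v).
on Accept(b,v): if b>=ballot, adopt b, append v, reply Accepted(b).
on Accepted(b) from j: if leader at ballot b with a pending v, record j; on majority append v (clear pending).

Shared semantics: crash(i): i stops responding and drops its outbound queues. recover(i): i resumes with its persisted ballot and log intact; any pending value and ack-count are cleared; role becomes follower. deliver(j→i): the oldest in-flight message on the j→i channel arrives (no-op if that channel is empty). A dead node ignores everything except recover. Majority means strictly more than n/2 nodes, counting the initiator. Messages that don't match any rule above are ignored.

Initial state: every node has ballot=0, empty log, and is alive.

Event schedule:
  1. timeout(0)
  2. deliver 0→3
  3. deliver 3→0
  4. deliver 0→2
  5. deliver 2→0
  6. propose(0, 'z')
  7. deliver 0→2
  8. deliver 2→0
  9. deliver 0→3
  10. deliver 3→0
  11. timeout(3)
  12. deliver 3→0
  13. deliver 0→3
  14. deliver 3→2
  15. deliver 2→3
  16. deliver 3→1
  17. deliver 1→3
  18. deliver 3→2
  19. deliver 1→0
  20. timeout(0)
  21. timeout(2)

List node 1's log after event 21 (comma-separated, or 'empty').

empty

e1 timeout(0): 0[cand,b=4,-]
e2 deliver 0→3: 3[foll,b=4,-]
e3 deliver 3→0: ·
e4 deliver 0→2: 2[foll,b=4,-]
e5 deliver 2→0: 0[lead,b=4,-]
e6 propose(0,'z'): ·
e7 deliver 0→2: 2[foll,b=4,z]
e8 deliver 2→0: ·
e9 deliver 0→3: 3[foll,b=4,z]
e10 deliver 3→0: 0[lead,b=4,z]
e11 timeout(3): 3[cand,b=11,z]
e12 deliver 3→0: 0[foll,b=11,z]
e13 deliver 0→3: ·
e14 deliver 3→2: 2[foll,b=11,z]
e15 deliver 2→3: 3[lead,b=11,z]
e16 deliver 3→1: 1[foll,b=11,-]
e17 deliver 1→3: ·
e18 deliver 3→2: ·
e19 deliver 1→0: ·
e20 timeout(0): 0[cand,b=12,z]
e21 timeout(2): 2[cand,b=14,z]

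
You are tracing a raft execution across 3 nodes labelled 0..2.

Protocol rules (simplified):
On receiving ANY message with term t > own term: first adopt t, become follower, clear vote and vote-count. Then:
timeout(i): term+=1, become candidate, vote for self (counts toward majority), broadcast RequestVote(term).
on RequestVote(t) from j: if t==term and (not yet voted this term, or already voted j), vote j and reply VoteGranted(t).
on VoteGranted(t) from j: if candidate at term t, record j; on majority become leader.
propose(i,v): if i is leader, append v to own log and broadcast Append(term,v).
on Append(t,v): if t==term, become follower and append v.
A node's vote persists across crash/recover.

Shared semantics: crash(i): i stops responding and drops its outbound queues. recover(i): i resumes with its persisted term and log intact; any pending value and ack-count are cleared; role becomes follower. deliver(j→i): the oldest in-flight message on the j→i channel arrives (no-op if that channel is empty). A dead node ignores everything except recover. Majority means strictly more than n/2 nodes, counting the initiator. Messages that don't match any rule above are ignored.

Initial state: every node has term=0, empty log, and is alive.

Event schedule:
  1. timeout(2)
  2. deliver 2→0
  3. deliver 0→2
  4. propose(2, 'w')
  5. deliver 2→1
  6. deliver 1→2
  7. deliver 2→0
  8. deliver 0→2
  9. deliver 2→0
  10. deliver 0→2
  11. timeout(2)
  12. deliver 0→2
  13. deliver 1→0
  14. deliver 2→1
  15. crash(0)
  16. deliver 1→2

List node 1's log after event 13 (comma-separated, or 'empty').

[1] timeout(2) → N2(cand t1 [-])
[2] deliver 2→0 → N0(foll t1 [-])
[3] deliver 0→2 → N2(lead t1 [-])
[4] propose(2,'w') → N2(lead t1 [w])
[5] deliver 2→1 → N1(foll t1 [-])
[6] deliver 1→2 → ∅
[7] deliver 2→0 → N0(foll t1 [w])
[8] deliver 0→2 → ∅
[9] deliver 2→0 → ∅
[10] deliver 0→2 → ∅
[11] timeout(2) → N2(cand t2 [w])
[12] deliver 0→2 → ∅
[13] deliver 1→0 → ∅

empty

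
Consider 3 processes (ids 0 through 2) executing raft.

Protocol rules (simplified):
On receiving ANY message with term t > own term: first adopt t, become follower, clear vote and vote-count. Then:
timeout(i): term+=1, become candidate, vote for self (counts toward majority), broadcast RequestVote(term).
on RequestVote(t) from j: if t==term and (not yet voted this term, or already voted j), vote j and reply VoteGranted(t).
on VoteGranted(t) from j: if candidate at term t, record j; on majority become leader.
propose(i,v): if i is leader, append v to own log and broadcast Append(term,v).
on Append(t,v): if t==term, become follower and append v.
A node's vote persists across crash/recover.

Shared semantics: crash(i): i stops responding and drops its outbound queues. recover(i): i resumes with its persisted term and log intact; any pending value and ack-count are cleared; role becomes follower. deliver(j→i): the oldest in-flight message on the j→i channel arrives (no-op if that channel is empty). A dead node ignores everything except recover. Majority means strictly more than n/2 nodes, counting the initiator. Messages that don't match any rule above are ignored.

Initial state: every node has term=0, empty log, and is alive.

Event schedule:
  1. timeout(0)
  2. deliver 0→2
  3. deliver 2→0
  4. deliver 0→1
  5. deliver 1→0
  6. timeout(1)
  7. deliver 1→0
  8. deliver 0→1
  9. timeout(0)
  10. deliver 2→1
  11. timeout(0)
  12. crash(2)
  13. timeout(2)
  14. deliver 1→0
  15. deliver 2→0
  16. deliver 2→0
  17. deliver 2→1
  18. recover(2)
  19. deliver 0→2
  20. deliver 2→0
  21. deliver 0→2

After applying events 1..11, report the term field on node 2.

step 1 timeout(0): 0={cand,t=1,log=-}
step 2 deliver 0→2: 2={foll,t=1,log=-}
step 3 deliver 2→0: 0={lead,t=1,log=-}
step 4 deliver 0→1: 1={foll,t=1,log=-}
step 5 deliver 1→0: —
step 6 timeout(1): 1={cand,t=2,log=-}
step 7 deliver 1→0: 0={foll,t=2,log=-}
step 8 deliver 0→1: 1={lead,t=2,log=-}
step 9 timeout(0): 0={cand,t=3,log=-}
step 10 deliver 2→1: —
step 11 timeout(0): 0={cand,t=4,log=-}

1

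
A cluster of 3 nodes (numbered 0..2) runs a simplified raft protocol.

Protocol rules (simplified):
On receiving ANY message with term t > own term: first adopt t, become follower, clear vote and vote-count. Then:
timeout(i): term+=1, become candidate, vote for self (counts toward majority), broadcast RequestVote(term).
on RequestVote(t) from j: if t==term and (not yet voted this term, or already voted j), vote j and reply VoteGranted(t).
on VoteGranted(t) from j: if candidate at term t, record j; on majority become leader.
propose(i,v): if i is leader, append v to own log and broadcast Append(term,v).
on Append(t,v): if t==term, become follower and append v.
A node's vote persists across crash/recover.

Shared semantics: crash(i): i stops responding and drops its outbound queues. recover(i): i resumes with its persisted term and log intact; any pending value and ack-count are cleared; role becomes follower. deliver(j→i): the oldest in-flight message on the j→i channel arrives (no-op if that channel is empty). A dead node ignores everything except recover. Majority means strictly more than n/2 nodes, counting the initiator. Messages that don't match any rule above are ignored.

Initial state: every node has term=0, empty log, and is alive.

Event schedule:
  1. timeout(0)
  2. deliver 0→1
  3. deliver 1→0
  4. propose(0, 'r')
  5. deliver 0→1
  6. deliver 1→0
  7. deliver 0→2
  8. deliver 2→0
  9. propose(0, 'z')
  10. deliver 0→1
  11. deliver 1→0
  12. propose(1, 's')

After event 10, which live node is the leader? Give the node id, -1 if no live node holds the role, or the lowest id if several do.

0

step 1 timeout(0): 0={cand,t=1,log=-}
step 2 deliver 0→1: 1={foll,t=1,log=-}
step 3 deliver 1→0: 0={lead,t=1,log=-}
step 4 propose(0,'r'): 0={lead,t=1,log=r}
step 5 deliver 0→1: 1={foll,t=1,log=r}
step 6 deliver 1→0: —
step 7 deliver 0→2: 2={foll,t=1,log=-}
step 8 deliver 2→0: —
step 9 propose(0,'z'): 0={lead,t=1,log=r,z}
step 10 deliver 0→1: 1={foll,t=1,log=r,z}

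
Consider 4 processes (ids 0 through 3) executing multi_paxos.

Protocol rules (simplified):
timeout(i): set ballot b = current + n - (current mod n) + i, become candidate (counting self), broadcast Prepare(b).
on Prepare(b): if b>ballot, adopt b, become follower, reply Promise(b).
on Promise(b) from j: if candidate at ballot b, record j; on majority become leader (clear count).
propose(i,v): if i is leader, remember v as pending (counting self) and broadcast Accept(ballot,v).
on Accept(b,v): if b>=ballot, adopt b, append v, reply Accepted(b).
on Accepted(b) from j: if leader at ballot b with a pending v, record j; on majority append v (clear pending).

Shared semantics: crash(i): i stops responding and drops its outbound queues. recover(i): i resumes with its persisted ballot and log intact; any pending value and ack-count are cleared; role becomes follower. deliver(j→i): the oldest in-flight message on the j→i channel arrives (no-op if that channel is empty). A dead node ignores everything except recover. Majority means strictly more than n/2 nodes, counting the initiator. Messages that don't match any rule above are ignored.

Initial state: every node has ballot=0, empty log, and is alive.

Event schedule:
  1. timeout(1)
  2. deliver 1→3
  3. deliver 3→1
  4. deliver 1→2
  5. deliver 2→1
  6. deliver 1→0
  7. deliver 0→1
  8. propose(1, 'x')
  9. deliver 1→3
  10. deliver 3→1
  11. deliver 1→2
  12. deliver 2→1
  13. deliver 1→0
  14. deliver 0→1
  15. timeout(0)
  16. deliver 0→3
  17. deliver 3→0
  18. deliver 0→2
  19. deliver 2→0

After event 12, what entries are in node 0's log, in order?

step 1 timeout(1): 1={cand,b=5,log=-}
step 2 deliver 1→3: 3={foll,b=5,log=-}
step 3 deliver 3→1: —
step 4 deliver 1→2: 2={foll,b=5,log=-}
step 5 deliver 2→1: 1={lead,b=5,log=-}
step 6 deliver 1→0: 0={foll,b=5,log=-}
step 7 deliver 0→1: —
step 8 propose(1,'x'): —
step 9 deliver 1→3: 3={foll,b=5,log=x}
step 10 deliver 3→1: —
step 11 deliver 1→2: 2={foll,b=5,log=x}
step 12 deliver 2→1: 1={lead,b=5,log=x}

empty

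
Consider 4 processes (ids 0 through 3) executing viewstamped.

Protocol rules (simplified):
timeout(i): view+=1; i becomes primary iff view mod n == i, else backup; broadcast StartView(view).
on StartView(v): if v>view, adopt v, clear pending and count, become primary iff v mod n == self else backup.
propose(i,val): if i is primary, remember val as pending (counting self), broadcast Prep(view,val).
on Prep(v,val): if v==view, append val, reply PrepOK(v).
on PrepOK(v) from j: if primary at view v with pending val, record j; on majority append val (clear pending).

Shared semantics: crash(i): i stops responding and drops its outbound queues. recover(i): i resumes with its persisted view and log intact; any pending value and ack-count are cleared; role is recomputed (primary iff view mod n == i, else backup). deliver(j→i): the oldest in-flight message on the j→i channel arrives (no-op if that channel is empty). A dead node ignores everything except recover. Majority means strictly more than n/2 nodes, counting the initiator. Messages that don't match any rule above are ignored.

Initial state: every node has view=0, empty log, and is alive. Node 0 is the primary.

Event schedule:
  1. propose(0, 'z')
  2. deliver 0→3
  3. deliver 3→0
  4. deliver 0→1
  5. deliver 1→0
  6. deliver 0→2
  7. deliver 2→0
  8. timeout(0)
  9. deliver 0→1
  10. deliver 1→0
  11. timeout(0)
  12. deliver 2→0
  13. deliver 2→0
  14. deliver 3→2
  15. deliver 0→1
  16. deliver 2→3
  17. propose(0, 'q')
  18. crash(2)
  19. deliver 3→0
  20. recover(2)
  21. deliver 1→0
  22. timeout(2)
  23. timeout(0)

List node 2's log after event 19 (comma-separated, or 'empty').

step 1 propose(0,'z'): —
step 2 deliver 0→3: 3={back,v=0,log=z}
step 3 deliver 3→0: —
step 4 deliver 0→1: 1={back,v=0,log=z}
step 5 deliver 1→0: 0={prim,v=0,log=z}
step 6 deliver 0→2: 2={back,v=0,log=z}
step 7 deliver 2→0: —
step 8 timeout(0): 0={back,v=1,log=z}
step 9 deliver 0→1: 1={prim,v=1,log=z}
step 10 deliver 1→0: —
step 11 timeout(0): 0={back,v=2,log=z}
step 12 deliver 2→0: —
step 13 deliver 2→0: —
step 14 deliver 3→2: —
step 15 deliver 0→1: 1={back,v=2,log=z}
step 16 deliver 2→3: —
step 17 propose(0,'q'): —
step 18 crash(2): 2={✗back,v=0,log=z}
step 19 deliver 3→0: —

z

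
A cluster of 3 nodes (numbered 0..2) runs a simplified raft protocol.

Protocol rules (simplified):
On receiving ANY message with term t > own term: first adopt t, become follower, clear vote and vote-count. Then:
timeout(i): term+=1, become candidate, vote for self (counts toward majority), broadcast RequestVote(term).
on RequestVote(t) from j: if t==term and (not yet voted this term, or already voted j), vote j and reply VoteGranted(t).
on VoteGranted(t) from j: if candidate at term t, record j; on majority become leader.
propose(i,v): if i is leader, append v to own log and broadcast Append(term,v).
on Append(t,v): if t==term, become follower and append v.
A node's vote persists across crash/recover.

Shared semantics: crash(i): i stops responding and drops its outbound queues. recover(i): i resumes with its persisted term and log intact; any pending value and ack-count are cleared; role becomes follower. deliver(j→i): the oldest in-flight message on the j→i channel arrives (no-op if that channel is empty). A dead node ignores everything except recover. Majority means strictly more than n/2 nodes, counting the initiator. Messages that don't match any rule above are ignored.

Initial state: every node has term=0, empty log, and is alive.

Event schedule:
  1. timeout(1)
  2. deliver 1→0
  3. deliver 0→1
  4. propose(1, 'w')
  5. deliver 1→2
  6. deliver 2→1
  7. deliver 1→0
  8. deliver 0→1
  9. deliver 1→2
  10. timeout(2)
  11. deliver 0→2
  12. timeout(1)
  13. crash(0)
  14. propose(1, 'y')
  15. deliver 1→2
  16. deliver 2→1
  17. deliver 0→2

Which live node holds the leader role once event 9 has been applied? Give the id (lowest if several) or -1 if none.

[1] timeout(1) → N1(cand t1 [-])
[2] deliver 1→0 → N0(foll t1 [-])
[3] deliver 0→1 → N1(lead t1 [-])
[4] propose(1,'w') → N1(lead t1 [w])
[5] deliver 1→2 → N2(foll t1 [-])
[6] deliver 2→1 → ∅
[7] deliver 1→0 → N0(foll t1 [w])
[8] deliver 0→1 → ∅
[9] deliver 1→2 → N2(foll t1 [w])

1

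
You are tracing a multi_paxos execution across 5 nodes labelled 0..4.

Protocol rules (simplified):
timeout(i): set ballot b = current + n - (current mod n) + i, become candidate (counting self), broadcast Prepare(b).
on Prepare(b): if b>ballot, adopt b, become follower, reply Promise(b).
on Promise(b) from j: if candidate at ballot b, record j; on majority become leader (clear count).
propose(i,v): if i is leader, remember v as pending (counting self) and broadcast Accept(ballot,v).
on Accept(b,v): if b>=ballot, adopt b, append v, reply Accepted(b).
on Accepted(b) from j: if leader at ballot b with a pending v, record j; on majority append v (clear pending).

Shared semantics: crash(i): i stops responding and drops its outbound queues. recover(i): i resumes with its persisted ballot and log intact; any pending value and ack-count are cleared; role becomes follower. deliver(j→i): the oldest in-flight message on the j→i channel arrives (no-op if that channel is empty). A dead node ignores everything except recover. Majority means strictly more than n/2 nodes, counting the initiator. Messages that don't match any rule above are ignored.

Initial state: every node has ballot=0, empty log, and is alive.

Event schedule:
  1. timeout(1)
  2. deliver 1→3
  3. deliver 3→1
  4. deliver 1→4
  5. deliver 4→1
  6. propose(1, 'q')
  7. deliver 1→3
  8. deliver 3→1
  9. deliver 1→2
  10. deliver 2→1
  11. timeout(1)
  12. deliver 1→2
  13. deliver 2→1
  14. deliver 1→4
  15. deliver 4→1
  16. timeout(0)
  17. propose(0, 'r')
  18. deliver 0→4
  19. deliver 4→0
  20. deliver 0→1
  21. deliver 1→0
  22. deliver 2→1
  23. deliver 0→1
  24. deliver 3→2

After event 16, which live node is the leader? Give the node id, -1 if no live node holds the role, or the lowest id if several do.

1. timeout(1):  <1:cand b6 ->
2. deliver 1→3:  <3:foll b6 ->
3. deliver 3→1:  nop
4. deliver 1→4:  <4:foll b6 ->
5. deliver 4→1:  <1:lead b6 ->
6. propose(1,'q'):  nop
7. deliver 1→3:  <3:foll b6 q>
8. deliver 3→1:  nop
9. deliver 1→2:  <2:foll b6 ->
10. deliver 2→1:  nop
11. timeout(1):  <1:cand b11 ->
12. deliver 1→2:  <2:foll b6 q>
13. deliver 2→1:  nop
14. deliver 1→4:  <4:foll b6 q>
15. deliver 4→1:  nop
16. timeout(0):  <0:cand b5 ->

-1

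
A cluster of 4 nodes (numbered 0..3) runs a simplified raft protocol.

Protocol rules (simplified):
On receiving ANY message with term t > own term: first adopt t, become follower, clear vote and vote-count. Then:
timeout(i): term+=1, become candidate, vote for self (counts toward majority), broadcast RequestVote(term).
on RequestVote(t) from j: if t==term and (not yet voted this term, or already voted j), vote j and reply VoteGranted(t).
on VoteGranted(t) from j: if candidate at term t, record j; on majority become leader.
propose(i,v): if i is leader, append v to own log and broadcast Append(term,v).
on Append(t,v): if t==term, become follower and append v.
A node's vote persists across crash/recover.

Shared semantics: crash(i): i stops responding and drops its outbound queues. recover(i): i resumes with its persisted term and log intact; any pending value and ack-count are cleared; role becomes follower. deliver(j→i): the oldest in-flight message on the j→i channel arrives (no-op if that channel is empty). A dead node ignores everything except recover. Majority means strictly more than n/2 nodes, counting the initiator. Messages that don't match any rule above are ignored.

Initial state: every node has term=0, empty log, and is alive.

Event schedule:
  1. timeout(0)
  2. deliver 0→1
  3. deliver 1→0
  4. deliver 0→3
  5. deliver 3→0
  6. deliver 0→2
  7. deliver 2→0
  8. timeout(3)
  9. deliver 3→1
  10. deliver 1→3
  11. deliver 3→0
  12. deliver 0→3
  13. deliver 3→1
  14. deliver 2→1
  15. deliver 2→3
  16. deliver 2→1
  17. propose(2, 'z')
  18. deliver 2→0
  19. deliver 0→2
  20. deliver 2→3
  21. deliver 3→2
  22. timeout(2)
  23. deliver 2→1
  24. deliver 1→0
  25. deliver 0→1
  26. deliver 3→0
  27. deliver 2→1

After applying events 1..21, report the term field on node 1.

after 1 — timeout(0): n0:cand/t1/[-]
after 2 — deliver 0→1: n1:foll/t1/[-]
after 3 — deliver 1→0: ·
after 4 — deliver 0→3: n3:foll/t1/[-]
after 5 — deliver 3→0: n0:lead/t1/[-]
after 6 — deliver 0→2: n2:foll/t1/[-]
after 7 — deliver 2→0: ·
after 8 — timeout(3): n3:cand/t2/[-]
after 9 — deliver 3→1: n1:foll/t2/[-]
after 10 — deliver 1→3: ·
after 11 — deliver 3→0: n0:foll/t2/[-]
after 12 — deliver 0→3: n3:lead/t2/[-]
after 13 — deliver 3→1: ·
after 14 — deliver 2→1: ·
after 15 — deliver 2→3: ·
after 16 — deliver 2→1: ·
after 17 — propose(2,'z'): ·
after 18 — deliver 2→0: ·
after 19 — deliver 0→2: ·
after 20 — deliver 2→3: ·
after 21 — deliver 3→2: n2:foll/t2/[-]

2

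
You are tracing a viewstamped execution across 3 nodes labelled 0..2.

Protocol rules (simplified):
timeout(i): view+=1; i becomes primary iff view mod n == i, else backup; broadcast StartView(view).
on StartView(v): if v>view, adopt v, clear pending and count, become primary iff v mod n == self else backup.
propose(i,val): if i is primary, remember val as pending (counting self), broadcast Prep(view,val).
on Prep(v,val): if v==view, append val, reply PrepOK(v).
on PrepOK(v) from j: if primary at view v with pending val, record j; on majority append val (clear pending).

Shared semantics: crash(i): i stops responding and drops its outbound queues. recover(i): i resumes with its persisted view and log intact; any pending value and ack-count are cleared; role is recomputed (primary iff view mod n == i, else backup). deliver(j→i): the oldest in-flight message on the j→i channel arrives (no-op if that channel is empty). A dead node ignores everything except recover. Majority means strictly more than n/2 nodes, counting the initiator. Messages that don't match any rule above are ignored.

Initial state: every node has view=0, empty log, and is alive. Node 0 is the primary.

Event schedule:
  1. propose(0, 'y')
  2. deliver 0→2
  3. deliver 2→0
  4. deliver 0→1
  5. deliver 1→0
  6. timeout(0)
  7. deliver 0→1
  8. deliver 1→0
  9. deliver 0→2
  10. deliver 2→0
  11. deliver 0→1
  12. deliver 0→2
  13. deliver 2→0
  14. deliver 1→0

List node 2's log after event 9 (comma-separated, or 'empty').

1. propose(0,'y'):  nop
2. deliver 0→2:  <2:back v0 y>
3. deliver 2→0:  <0:prim v0 y>
4. deliver 0→1:  <1:back v0 y>
5. deliver 1→0:  nop
6. timeout(0):  <0:back v1 y>
7. deliver 0→1:  <1:prim v1 y>
8. deliver 1→0:  nop
9. deliver 0→2:  <2:back v1 y>

y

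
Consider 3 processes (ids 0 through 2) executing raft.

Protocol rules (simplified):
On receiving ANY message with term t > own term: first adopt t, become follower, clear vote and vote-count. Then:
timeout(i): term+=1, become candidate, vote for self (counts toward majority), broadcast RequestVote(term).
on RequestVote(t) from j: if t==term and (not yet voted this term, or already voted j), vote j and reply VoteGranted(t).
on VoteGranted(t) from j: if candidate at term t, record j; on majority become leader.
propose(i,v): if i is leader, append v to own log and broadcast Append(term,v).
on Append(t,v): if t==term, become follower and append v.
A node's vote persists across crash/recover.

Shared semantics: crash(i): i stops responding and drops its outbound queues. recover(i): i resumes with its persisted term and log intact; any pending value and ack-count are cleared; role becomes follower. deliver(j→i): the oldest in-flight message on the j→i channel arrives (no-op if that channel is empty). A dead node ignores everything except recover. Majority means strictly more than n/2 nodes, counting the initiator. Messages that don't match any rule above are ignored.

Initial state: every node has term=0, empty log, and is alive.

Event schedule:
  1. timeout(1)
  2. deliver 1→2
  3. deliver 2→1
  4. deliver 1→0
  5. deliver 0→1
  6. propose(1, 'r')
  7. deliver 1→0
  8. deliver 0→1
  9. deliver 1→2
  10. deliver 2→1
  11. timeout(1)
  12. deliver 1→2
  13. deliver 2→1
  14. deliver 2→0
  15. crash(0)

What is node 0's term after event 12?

1

step 1 timeout(1): 1={cand,t=1,log=-}
step 2 deliver 1→2: 2={foll,t=1,log=-}
step 3 deliver 2→1: 1={lead,t=1,log=-}
step 4 deliver 1→0: 0={foll,t=1,log=-}
step 5 deliver 0→1: —
step 6 propose(1,'r'): 1={lead,t=1,log=r}
step 7 deliver 1→0: 0={foll,t=1,log=r}
step 8 deliver 0→1: —
step 9 deliver 1→2: 2={foll,t=1,log=r}
step 10 deliver 2→1: —
step 11 timeout(1): 1={cand,t=2,log=r}
step 12 deliver 1→2: 2={foll,t=2,log=r}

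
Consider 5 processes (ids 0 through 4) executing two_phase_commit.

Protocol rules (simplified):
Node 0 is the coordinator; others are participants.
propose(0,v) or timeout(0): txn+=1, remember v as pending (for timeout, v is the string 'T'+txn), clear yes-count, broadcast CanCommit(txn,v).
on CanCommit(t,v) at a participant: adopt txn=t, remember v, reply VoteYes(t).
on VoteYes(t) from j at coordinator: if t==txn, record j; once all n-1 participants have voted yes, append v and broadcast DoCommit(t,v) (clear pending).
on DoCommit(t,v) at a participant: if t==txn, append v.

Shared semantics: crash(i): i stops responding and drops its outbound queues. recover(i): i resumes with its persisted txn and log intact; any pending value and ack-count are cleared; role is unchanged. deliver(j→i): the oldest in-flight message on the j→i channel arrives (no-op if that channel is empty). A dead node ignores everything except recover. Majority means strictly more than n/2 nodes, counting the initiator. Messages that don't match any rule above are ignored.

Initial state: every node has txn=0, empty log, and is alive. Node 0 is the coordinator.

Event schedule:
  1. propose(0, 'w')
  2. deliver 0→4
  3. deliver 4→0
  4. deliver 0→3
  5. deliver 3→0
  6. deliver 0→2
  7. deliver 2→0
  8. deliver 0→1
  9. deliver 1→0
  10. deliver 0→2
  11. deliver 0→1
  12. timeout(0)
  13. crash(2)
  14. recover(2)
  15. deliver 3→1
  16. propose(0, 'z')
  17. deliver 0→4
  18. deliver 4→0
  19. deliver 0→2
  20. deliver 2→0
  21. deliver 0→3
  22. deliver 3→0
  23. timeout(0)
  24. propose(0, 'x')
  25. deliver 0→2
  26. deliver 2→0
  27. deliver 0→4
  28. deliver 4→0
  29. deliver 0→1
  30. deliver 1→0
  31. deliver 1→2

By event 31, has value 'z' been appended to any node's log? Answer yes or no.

no

[1] propose(0,'w') → N0(coor t1 [-])
[2] deliver 0→4 → N4(part t1 [-])
[3] deliver 4→0 → ∅
[4] deliver 0→3 → N3(part t1 [-])
[5] deliver 3→0 → ∅
[6] deliver 0→2 → N2(part t1 [-])
[7] deliver 2→0 → ∅
[8] deliver 0→1 → N1(part t1 [-])
[9] deliver 1→0 → N0(coor t1 [w])
[10] deliver 0→2 → N2(part t1 [w])
[11] deliver 0→1 → N1(part t1 [w])
[12] timeout(0) → N0(coor t2 [w])
[13] crash(2) → N2(✗part t1 [w])
[14] recover(2) → N2(part t1 [w])
[15] deliver 3→1 → ∅
[16] propose(0,'z') → N0(coor t3 [w])
[17] deliver 0→4 → N4(part t1 [w])
[18] deliver 4→0 → ∅
[19] deliver 0→2 → N2(part t2 [w])
[20] deliver 2→0 → ∅
[21] deliver 0→3 → N3(part t1 [w])
[22] deliver 3→0 → ∅
[23] timeout(0) → N0(coor t4 [w])
[24] propose(0,'x') → N0(coor t5 [w])
[25] deliver 0→2 → N2(part t3 [w])
[26] deliver 2→0 → ∅
[27] deliver 0→4 → N4(part t2 [w])
[28] deliver 4→0 → ∅
[29] deliver 0→1 → N1(part t2 [w])
[30] deliver 1→0 → ∅
[31] deliver 1→2 → ∅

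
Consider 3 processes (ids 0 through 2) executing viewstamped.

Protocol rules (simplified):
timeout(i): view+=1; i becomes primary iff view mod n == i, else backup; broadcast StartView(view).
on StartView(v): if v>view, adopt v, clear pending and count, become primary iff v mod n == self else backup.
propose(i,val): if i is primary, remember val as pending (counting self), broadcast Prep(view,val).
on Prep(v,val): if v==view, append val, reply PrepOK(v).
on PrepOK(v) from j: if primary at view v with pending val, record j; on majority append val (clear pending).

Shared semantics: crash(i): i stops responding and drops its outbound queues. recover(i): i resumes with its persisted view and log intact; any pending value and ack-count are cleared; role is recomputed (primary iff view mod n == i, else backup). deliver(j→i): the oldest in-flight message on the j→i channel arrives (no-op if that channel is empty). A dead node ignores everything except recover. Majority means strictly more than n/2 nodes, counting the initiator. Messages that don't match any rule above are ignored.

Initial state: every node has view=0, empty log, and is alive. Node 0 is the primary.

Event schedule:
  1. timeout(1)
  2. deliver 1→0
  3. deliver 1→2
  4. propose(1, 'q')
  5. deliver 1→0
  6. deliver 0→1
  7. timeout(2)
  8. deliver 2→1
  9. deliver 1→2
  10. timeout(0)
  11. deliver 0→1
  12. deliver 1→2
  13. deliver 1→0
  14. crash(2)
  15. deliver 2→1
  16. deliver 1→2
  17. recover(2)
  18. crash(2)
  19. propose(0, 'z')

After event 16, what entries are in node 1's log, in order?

q

1. timeout(1):  <1:prim v1 ->
2. deliver 1→0:  <0:back v1 ->
3. deliver 1→2:  <2:back v1 ->
4. propose(1,'q'):  nop
5. deliver 1→0:  <0:back v1 q>
6. deliver 0→1:  <1:prim v1 q>
7. timeout(2):  <2:prim v2 ->
8. deliver 2→1:  <1:back v2 q>
9. deliver 1→2:  nop
10. timeout(0):  <0:back v2 q>
11. deliver 0→1:  nop
12. deliver 1→2:  nop
13. deliver 1→0:  nop
14. crash(2):  <2:✗prim v2 ->
15. deliver 2→1:  nop
16. deliver 1→2:  nop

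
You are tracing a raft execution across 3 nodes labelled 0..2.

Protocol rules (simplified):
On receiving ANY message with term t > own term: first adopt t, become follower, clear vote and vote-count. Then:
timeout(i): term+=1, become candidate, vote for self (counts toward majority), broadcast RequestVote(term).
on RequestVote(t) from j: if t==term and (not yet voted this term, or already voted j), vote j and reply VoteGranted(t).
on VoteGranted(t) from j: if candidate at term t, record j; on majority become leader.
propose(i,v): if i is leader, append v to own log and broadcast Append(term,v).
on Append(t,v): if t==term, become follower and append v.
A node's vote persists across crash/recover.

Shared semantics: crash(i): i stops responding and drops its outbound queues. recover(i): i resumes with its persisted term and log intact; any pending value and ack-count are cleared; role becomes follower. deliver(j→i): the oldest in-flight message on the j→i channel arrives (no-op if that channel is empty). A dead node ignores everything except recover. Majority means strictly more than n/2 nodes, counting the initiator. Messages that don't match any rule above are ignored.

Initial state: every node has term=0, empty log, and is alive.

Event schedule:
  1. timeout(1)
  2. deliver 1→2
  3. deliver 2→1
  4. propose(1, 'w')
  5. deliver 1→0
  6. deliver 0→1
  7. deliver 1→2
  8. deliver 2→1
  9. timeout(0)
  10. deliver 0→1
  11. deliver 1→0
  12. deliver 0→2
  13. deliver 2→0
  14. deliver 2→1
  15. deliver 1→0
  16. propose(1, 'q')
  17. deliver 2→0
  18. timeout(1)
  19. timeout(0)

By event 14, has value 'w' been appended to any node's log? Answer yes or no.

step 1 timeout(1): 1={cand,t=1,log=-}
step 2 deliver 1→2: 2={foll,t=1,log=-}
step 3 deliver 2→1: 1={lead,t=1,log=-}
step 4 propose(1,'w'): 1={lead,t=1,log=w}
step 5 deliver 1→0: 0={foll,t=1,log=-}
step 6 deliver 0→1: —
step 7 deliver 1→2: 2={foll,t=1,log=w}
step 8 deliver 2→1: —
step 9 timeout(0): 0={cand,t=2,log=-}
step 10 deliver 0→1: 1={foll,t=2,log=w}
step 11 deliver 1→0: —
step 12 deliver 0→2: 2={foll,t=2,log=w}
step 13 deliver 2→0: 0={lead,t=2,log=-}
step 14 deliver 2→1: —

yes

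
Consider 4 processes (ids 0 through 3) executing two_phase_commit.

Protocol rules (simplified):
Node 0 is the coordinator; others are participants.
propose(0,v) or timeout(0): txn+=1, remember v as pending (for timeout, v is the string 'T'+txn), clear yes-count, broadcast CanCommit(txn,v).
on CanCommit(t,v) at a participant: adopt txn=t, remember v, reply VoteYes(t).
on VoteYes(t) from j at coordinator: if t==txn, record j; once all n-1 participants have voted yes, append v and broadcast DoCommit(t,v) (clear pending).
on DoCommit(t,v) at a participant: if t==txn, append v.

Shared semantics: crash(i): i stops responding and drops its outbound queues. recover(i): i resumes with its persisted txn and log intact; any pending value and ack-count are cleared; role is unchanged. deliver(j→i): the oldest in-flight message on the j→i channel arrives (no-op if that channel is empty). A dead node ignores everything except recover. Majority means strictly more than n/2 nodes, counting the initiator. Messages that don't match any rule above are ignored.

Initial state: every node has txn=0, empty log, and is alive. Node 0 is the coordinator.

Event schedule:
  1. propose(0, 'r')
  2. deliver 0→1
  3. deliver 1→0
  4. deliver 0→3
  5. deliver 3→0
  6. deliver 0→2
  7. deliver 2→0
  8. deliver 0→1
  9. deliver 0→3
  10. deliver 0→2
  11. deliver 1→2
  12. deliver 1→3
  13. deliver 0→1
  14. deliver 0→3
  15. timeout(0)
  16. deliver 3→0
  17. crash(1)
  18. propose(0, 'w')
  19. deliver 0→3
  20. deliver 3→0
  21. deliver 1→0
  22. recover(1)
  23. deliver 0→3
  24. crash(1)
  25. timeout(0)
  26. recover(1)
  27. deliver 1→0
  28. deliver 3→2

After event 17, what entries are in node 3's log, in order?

r

after 1 — propose(0,'r'): n0:coor/t1/[-]
after 2 — deliver 0→1: n1:part/t1/[-]
after 3 — deliver 1→0: ·
after 4 — deliver 0→3: n3:part/t1/[-]
after 5 — deliver 3→0: ·
after 6 — deliver 0→2: n2:part/t1/[-]
after 7 — deliver 2→0: n0:coor/t1/[r]
after 8 — deliver 0→1: n1:part/t1/[r]
after 9 — deliver 0→3: n3:part/t1/[r]
after 10 — deliver 0→2: n2:part/t1/[r]
after 11 — deliver 1→2: ·
after 12 — deliver 1→3: ·
after 13 — deliver 0→1: ·
after 14 — deliver 0→3: ·
after 15 — timeout(0): n0:coor/t2/[r]
after 16 — deliver 3→0: ·
after 17 — crash(1): n1:✗part/t1/[r]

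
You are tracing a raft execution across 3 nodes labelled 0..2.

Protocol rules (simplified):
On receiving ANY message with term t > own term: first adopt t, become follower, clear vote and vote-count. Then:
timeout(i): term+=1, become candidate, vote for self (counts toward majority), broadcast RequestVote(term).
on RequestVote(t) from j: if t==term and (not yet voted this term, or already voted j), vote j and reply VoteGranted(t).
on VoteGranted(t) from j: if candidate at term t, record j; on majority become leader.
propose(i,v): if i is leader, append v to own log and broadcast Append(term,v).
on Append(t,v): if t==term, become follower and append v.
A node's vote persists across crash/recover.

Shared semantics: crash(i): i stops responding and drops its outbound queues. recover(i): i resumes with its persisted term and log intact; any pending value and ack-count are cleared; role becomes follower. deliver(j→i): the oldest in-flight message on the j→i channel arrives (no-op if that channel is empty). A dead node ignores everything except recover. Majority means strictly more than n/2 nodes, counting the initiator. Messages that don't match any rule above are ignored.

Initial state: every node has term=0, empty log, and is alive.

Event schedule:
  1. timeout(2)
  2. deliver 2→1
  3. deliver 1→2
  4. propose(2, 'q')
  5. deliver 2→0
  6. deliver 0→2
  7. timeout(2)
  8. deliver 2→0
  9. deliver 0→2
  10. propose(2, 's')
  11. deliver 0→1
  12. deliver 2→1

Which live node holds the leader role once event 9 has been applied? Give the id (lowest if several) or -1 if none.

-1

1. timeout(2):  <2:cand t1 ->
2. deliver 2→1:  <1:foll t1 ->
3. deliver 1→2:  <2:lead t1 ->
4. propose(2,'q'):  <2:lead t1 q>
5. deliver 2→0:  <0:foll t1 ->
6. deliver 0→2:  nop
7. timeout(2):  <2:cand t2 q>
8. deliver 2→0:  <0:foll t1 q>
9. deliver 0→2:  nop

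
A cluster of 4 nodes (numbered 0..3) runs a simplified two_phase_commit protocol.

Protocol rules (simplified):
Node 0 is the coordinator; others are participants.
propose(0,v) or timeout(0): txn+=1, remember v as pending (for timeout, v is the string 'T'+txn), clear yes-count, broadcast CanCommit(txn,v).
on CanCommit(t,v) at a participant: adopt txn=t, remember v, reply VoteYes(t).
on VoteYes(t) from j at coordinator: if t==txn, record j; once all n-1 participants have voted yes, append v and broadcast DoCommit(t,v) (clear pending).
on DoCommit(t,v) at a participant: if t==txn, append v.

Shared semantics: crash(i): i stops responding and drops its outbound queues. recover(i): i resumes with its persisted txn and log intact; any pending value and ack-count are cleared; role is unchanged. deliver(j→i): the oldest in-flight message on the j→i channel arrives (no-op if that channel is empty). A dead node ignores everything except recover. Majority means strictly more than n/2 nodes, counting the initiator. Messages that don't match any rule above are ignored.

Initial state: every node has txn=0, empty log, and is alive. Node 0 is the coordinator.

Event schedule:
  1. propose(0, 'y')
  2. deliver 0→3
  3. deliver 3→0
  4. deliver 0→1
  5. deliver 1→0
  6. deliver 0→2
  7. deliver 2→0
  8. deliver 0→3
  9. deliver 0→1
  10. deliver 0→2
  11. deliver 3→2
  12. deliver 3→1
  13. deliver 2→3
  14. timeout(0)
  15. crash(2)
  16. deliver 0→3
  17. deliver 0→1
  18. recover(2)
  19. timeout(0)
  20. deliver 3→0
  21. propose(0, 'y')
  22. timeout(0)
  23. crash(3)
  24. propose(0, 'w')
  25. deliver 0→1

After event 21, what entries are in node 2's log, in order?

[1] propose(0,'y') → N0(coor t1 [-])
[2] deliver 0→3 → N3(part t1 [-])
[3] deliver 3→0 → ∅
[4] deliver 0→1 → N1(part t1 [-])
[5] deliver 1→0 → ∅
[6] deliver 0→2 → N2(part t1 [-])
[7] deliver 2→0 → N0(coor t1 [y])
[8] deliver 0→3 → N3(part t1 [y])
[9] deliver 0→1 → N1(part t1 [y])
[10] deliver 0→2 → N2(part t1 [y])
[11] deliver 3→2 → ∅
[12] deliver 3→1 → ∅
[13] deliver 2→3 → ∅
[14] timeout(0) → N0(coor t2 [y])
[15] crash(2) → N2(✗part t1 [y])
[16] deliver 0→3 → N3(part t2 [y])
[17] deliver 0→1 → N1(part t2 [y])
[18] recover(2) → N2(part t1 [y])
[19] timeout(0) → N0(coor t3 [y])
[20] deliver 3→0 → ∅
[21] propose(0,'y') → N0(coor t4 [y])

y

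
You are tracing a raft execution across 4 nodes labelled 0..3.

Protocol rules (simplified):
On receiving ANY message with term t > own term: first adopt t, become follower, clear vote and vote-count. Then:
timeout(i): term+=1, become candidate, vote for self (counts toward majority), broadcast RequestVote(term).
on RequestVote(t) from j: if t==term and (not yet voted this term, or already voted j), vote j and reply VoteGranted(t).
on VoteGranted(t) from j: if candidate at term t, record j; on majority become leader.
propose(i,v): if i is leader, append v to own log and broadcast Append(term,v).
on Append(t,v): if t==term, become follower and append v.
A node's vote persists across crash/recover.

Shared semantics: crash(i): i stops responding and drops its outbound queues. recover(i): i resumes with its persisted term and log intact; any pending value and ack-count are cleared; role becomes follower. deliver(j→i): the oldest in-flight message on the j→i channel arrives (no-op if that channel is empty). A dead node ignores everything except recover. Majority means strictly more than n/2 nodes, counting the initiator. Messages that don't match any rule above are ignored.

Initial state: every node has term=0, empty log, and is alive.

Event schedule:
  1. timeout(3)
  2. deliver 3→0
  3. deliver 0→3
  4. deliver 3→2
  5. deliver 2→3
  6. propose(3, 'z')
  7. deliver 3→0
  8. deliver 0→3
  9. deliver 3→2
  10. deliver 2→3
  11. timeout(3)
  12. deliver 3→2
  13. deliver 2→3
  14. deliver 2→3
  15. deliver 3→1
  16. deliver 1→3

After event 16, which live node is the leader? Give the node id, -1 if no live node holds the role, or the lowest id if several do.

e1 timeout(3): 3[cand,t=1,-]
e2 deliver 3→0: 0[foll,t=1,-]
e3 deliver 0→3: ·
e4 deliver 3→2: 2[foll,t=1,-]
e5 deliver 2→3: 3[lead,t=1,-]
e6 propose(3,'z'): 3[lead,t=1,z]
e7 deliver 3→0: 0[foll,t=1,z]
e8 deliver 0→3: ·
e9 deliver 3→2: 2[foll,t=1,z]
e10 deliver 2→3: ·
e11 timeout(3): 3[cand,t=2,z]
e12 deliver 3→2: 2[foll,t=2,z]
e13 deliver 2→3: ·
e14 deliver 2→3: ·
e15 deliver 3→1: 1[foll,t=1,-]
e16 deliver 1→3: ·

-1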